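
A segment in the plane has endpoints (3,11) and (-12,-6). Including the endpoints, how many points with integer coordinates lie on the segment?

2

The number of lattice points on a segment between lattice points is gcd(|Δx|,|Δy|) + 1 = gcd(15,17) + 1 = 1 + 1 = 2.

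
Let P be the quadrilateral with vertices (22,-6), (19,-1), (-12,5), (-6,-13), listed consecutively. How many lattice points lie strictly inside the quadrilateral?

335

Using the shoelace formula, 2A = |[22·(-1) − 19·(-6)] + [19·5 − (-12)·(-1)] + [(-12)·(-13) − (-6)·5] + [(-6)·(-6) − 22·(-13)]| = 683, so the area is 341.5.
Along each edge there are gcd(|Δx|,|Δy|)+1 lattice points, so counting each shared vertex once the boundary has gcd(3,5) + gcd(31,6) + gcd(6,18) + gcd(28,7) = 1+1+6+7 = 15.
By Pick's theorem A = I + B/2 − 1, so I = 341.5 − 15/2 + 1 = 335.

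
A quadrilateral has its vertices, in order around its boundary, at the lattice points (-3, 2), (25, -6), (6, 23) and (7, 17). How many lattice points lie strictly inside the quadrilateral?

The shoelace formula gives twice the area as |[(-3)·(-6) − 25·2] + [25·23 − 6·(-6)] + [6·17 − 7·23] + [7·2 − (-3)·17]| = 585, so the area is 585/2.
Summing gcd(|Δx|,|Δy|) over the edges gives the boundary count: gcd(28,8) + gcd(19,29) + gcd(1,6) + gcd(10,15) = 4+1+1+5 = 11.
Pick's theorem gives I = A − B/2 + 1 = 585/2 − 11/2 + 1 = 288.

288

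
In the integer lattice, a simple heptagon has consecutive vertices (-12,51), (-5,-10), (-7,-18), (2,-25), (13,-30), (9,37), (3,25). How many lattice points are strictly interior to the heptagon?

1089

By the shoelace formula, twice the signed area is |((-12)·(-10) − (-5)·51) + ((-5)·(-18) − (-7)·(-10)) + ((-7)·(-25) − 2·(-18)) + (2·(-30) − 13·(-25)) + (13·37 − 9·(-30)) + (9·25 − 3·37) + (3·51 − (-12)·25)| = 2189, so the area is 2189/2.
The number of boundary lattice points is Σ gcd(|Δx|,|Δy|) = gcd(7,61) + gcd(2,8) + gcd(9,7) + gcd(11,5) + gcd(4,67) + gcd(6,12) + gcd(15,26) = 1+2+1+1+1+6+1 = 13.
Pick's theorem gives I = A − B/2 + 1 = 2189/2 − 13/2 + 1 = 1089.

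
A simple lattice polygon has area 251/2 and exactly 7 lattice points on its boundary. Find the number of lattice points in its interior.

123

Pick's theorem A = I + B/2 − 1 rearranges to I = A − B/2 + 1 = 251/2 − 7/2 + 1 = 123.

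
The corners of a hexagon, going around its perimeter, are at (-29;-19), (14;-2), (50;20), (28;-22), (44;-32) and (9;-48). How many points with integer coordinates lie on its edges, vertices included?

The number of boundary lattice points is Σ gcd(|Δx|,|Δy|) = gcd(43,17) + gcd(36,22) + gcd(22,42) + gcd(16,10) + gcd(35,16) + gcd(38,29) = 1+2+2+2+1+1 = 9.

9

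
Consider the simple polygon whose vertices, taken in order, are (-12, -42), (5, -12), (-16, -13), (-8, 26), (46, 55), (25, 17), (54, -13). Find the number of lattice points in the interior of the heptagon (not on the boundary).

The shoelace formula gives twice the area as |[(-12)·(-12) − 5·(-42)] + [5·(-13) − (-16)·(-12)] + [(-16)·26 − (-8)·(-13)] + [(-8)·55 − 46·26] + [46·17 − 25·55] + [25·(-13) − 54·17] + [54·(-42) − (-12)·(-13)]| = 6319, so the area is 6319/2.
Summing gcd(|Δx|,|Δy|) over the edges gives the boundary count: gcd(17,30) + gcd(21,1) + gcd(8,39) + gcd(54,29) + gcd(21,38) + gcd(29,30) + gcd(66,29) = 1+1+1+1+1+1+1 = 7.
Pick's theorem gives I = A − B/2 + 1 = 6319/2 − 7/2 + 1 = 3157.

3157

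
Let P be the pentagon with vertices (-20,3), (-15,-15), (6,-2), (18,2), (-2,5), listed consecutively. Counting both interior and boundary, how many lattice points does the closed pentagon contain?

356

By the shoelace formula, twice the signed area is |[(-20)·(-15) − (-15)·3] + [(-15)·(-2) − 6·(-15)] + [6·2 − 18·(-2)] + [18·5 − (-2)·2] + [(-2)·3 − (-20)·5]| = 701, so the area is 350.5.
Summing gcd(|Δx|,|Δy|) over the edges gives the boundary count: gcd(5,18) + gcd(21,13) + gcd(12,4) + gcd(20,3) + gcd(18,2) = 1+1+4+1+2 = 9.
Pick's theorem gives I = A − B/2 + 1 = 350.5 − 9/2 + 1 = 347, so the closed region contains I + B = 347 + 9 = 356 lattice points.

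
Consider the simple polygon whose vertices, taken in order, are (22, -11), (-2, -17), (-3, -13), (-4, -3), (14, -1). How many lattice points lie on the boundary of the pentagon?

Along each edge there are gcd(|Δx|,|Δy|)+1 lattice points, so counting each shared vertex once the boundary has gcd(24,6) + gcd(1,4) + gcd(1,10) + gcd(18,2) + gcd(8,10) = 6+1+1+2+2 = 12.

12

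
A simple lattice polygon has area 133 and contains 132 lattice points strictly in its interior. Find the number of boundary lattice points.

Pick's theorem gives A = I + B/2 − 1, so B = 2(A − I + 1) = 2(133 − 132 + 1) = 4.

4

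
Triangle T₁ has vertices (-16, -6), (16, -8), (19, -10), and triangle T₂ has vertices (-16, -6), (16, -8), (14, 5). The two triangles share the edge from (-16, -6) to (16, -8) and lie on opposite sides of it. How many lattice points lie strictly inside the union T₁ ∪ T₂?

234

The union is the simple quadrilateral with vertices (-16, -6), (19, -10), (16, -8), (14, 5) in order.
The shoelace formula gives twice the area as |[(-16)·(-10) − 19·(-6)] + [19·(-8) − 16·(-10)] + [16·5 − 14·(-8)] + [14·(-6) − (-16)·5]| = 470, so the area is 235.
The number of boundary lattice points is Σ gcd(|Δx|,|Δy|) = gcd(35,4) + gcd(3,2) + gcd(2,13) + gcd(30,11) = 1+1+1+1 = 4.
By Pick's theorem I = A − B/2 + 1 = 235 − 4/2 + 1 = 234.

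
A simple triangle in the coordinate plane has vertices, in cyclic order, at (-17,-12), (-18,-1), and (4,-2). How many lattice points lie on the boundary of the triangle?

3

Summing gcd(|Δx|,|Δy|) over the edges gives the boundary count: gcd(1,11) + gcd(22,1) + gcd(21,10) = 1+1+1 = 3.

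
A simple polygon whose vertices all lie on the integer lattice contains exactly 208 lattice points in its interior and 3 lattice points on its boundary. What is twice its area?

417

Pick's theorem states A = I + B/2 − 1, so A = 208 + 3/2 − 1 = 417/2.
Hence 2A = 417.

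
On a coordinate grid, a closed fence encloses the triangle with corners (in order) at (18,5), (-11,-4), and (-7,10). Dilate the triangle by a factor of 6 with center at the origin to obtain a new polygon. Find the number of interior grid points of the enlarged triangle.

By the shoelace formula, twice the signed area is |(18·(-4) − (-11)·5) + ((-11)·10 − (-7)·(-4)) + ((-7)·5 − 18·10)| = 370, so the area is 185.
Along each edge there are gcd(|Δx|,|Δy|)+1 lattice points, so counting each shared vertex once the boundary has gcd(29,9) + gcd(4,14) + gcd(25,5) = 1+2+5 = 8.
Scaling by 6 multiplies the area by 6² = 36 (so the new area is 6660) and multiplies the boundary lattice-point count by 6, giving 48.
By Pick's theorem, the interior count of the dilated polygon is 6660 − 48/2 + 1 = 6637.

6637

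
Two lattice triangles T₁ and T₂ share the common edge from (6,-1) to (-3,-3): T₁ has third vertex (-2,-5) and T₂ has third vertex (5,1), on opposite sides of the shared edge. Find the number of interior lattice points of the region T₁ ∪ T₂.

The union is the simple quadrilateral with vertices (6,-1), (-2,-5), (-3,-3), (5,1) in order.
By the shoelace formula, twice the signed area is |(6·(-5) − (-2)·(-1)) + ((-2)·(-3) − (-3)·(-5)) + ((-3)·1 − 5·(-3)) + (5·(-1) − 6·1)| = 40, so the area is 20.
The number of boundary lattice points is Σ gcd(|Δx|,|Δy|) = gcd(8,4) + gcd(1,2) + gcd(8,4) + gcd(1,2) = 4+1+4+1 = 10.
By Pick's theorem I = A − B/2 + 1 = 20 − 10/2 + 1 = 16.

16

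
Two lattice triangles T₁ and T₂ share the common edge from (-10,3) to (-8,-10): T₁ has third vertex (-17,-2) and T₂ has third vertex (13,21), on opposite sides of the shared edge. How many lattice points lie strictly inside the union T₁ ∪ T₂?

The union is the simple quadrilateral with vertices (-10,3), (-17,-2), (-8,-10), (13,21) in order.
Using the shoelace formula, 2A = |[(-10)·(-2) − (-17)·3] + [(-17)·(-10) − (-8)·(-2)] + [(-8)·21 − 13·(-10)] + [13·3 − (-10)·21]| = 436, so the area is 218.
Along each edge there are gcd(|Δx|,|Δy|)+1 lattice points, so counting each shared vertex once the boundary has gcd(7,5) + gcd(9,8) + gcd(21,31) + gcd(23,18) = 1+1+1+1 = 4.
By Pick's theorem I = A − B/2 + 1 = 218 − 4/2 + 1 = 217.

217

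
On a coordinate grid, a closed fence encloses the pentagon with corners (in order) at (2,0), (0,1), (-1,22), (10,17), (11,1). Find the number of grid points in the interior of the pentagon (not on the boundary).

205

Using the shoelace formula, 2A = |[2·1 − 0·0] + [0·22 − (-1)·1] + [(-1)·17 − 10·22] + [10·1 − 11·17] + [11·0 − 2·1]| = 413, so the area is 413/2.
Along each edge there are gcd(|Δx|,|Δy|)+1 lattice points, so counting each shared vertex once the boundary has gcd(2,1) + gcd(1,21) + gcd(11,5) + gcd(1,16) + gcd(9,1) = 1+1+1+1+1 = 5.
By Pick's theorem A = I + B/2 − 1, so I = 413/2 − 5/2 + 1 = 205.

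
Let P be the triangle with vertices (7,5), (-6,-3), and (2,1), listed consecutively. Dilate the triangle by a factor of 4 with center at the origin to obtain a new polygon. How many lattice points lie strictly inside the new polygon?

By the shoelace formula, twice the signed area is |[7·(-3) − (-6)·5] + [(-6)·1 − 2·(-3)] + [2·5 − 7·1]| = 12, so the area is 6.
The number of boundary lattice points is Σ gcd(|Δx|,|Δy|) = gcd(13,8) + gcd(8,4) + gcd(5,4) = 1+4+1 = 6.
Scaling by 4 multiplies the area by 4² = 16 (so the new area is 96) and multiplies the boundary lattice-point count by 4, giving 24.
By Pick's theorem, the interior count of the dilated polygon is 96 − 24/2 + 1 = 85.

85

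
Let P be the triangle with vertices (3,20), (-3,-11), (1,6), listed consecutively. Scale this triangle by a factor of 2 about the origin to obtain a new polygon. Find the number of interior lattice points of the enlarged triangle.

Using the shoelace formula, 2A = |(3·(-11) − (-3)·20) + ((-3)·6 − 1·(-11)) + (1·20 − 3·6)| = 22, so the area is 11.
Along each edge there are gcd(|Δx|,|Δy|)+1 lattice points, so counting each shared vertex once the boundary has gcd(6,31) + gcd(4,17) + gcd(2,14) = 1+1+2 = 4.
Scaling by 2 multiplies the area by 2² = 4 (so the new area is 44) and multiplies the boundary lattice-point count by 2, giving 8.
By Pick's theorem, the interior count of the dilated polygon is 44 − 8/2 + 1 = 41.

41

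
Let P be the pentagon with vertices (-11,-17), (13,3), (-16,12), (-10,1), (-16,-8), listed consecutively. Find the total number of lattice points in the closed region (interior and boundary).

394

By the shoelace formula, twice the signed area is |((-11)·3 − 13·(-17)) + (13·12 − (-16)·3) + ((-16)·1 − (-10)·12) + ((-10)·(-8) − (-16)·1) + ((-16)·(-17) − (-11)·(-8))| = 776, so the area is 388.
Along each edge there are gcd(|Δx|,|Δy|)+1 lattice points, so counting each shared vertex once the boundary has gcd(24,20) + gcd(29,9) + gcd(6,11) + gcd(6,9) + gcd(5,9) = 4+1+1+3+1 = 10.
Pick's theorem gives I = A − B/2 + 1 = 388 − 10/2 + 1 = 384, so the closed region contains I + B = 384 + 10 = 394 lattice points.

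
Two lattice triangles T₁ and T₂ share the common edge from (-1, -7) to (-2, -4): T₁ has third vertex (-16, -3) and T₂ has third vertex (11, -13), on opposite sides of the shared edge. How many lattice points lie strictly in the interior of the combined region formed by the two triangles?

The union is the simple quadrilateral with vertices (-1, -7), (-16, -3), (-2, -4), (11, -13) in order.
By the shoelace formula, twice the signed area is |[(-1)·(-3) − (-16)·(-7)] + [(-16)·(-4) − (-2)·(-3)] + [(-2)·(-13) − 11·(-4)] + [11·(-7) − (-1)·(-13)]| = 71, so the area is 71/2.
Summing gcd(|Δx|,|Δy|) over the edges gives the boundary count: gcd(15,4) + gcd(14,1) + gcd(13,9) + gcd(12,6) = 1+1+1+6 = 9.
By Pick's theorem I = A − B/2 + 1 = 71/2 − 9/2 + 1 = 32.

32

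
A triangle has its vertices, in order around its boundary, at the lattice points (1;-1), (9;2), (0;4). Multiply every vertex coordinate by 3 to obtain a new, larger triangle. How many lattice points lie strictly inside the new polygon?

190

The shoelace formula gives twice the area as |(1·2 − 9·(-1)) + (9·4 − 0·2) + (0·(-1) − 1·4)| = 43, so the area is 43/2.
Summing gcd(|Δx|,|Δy|) over the edges gives the boundary count: gcd(8,3) + gcd(9,2) + gcd(1,5) = 1+1+1 = 3.
Scaling by 3 multiplies the area by 3² = 9 (so the new area is 193.5) and multiplies the boundary lattice-point count by 3, giving 9.
By Pick's theorem, the interior count of the dilated polygon is 193.5 − 9/2 + 1 = 190.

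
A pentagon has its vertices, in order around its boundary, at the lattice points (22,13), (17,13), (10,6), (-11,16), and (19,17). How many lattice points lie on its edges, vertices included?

15

Along each edge there are gcd(|Δx|,|Δy|)+1 lattice points, so counting each shared vertex once the boundary has gcd(5,0) + gcd(7,7) + gcd(21,10) + gcd(30,1) + gcd(3,4) = 5+7+1+1+1 = 15.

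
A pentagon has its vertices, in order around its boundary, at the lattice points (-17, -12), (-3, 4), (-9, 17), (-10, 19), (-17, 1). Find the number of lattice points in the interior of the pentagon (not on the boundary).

By the shoelace formula, twice the signed area is |[(-17)·4 − (-3)·(-12)] + [(-3)·17 − (-9)·4] + [(-9)·19 − (-10)·17] + [(-10)·1 − (-17)·19] + [(-17)·(-12) − (-17)·1]| = 414, so the area is 207.
Along each edge there are gcd(|Δx|,|Δy|)+1 lattice points, so counting each shared vertex once the boundary has gcd(14,16) + gcd(6,13) + gcd(1,2) + gcd(7,18) + gcd(0,13) = 2+1+1+1+13 = 18.
By Pick's theorem A = I + B/2 − 1, so I = 207 − 18/2 + 1 = 199.

199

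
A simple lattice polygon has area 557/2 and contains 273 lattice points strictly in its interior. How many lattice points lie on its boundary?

13

Pick's theorem gives A = I + B/2 − 1, so B = 2(A − I + 1) = 2(557/2 − 273 + 1) = 13.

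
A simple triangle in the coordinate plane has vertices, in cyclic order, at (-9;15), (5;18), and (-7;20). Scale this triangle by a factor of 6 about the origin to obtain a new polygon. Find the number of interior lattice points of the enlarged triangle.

1141

Using the shoelace formula, 2A = |[(-9)·18 − 5·15] + [5·20 − (-7)·18] + [(-7)·15 − (-9)·20]| = 64, so the area is 32.
Summing gcd(|Δx|,|Δy|) over the edges gives the boundary count: gcd(14,3) + gcd(12,2) + gcd(2,5) = 1+2+1 = 4.
Scaling by 6 multiplies the area by 6² = 36 (so the new area is 1152) and multiplies the boundary lattice-point count by 6, giving 24.
By Pick's theorem, the interior count of the dilated polygon is 1152 − 24/2 + 1 = 1141.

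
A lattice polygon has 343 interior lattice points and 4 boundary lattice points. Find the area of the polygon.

Pick's theorem states A = I + B/2 − 1, so A = 343 + 4/2 − 1 = 344.

344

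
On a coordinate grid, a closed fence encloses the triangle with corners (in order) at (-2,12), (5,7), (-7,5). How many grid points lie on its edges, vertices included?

Along each edge there are gcd(|Δx|,|Δy|)+1 lattice points, so counting each shared vertex once the boundary has gcd(7,5) + gcd(12,2) + gcd(5,7) = 1+2+1 = 4.

4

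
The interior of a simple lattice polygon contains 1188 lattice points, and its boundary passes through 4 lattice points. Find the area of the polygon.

1189

By Pick's theorem, A = I + B/2 − 1 = 1188 + 4/2 − 1 = 1189.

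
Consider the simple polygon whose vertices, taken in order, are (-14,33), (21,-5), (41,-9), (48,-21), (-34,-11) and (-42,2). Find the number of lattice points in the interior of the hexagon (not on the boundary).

Using the shoelace formula, 2A = |[(-14)·(-5) − 21·33] + [21·(-9) − 41·(-5)] + [41·(-21) − 48·(-9)] + [48·(-11) − (-34)·(-21)] + [(-34)·2 − (-42)·(-11)] + [(-42)·33 − (-14)·2]| = 4166, so the area is 2083.
Summing gcd(|Δx|,|Δy|) over the edges gives the boundary count: gcd(35,38) + gcd(20,4) + gcd(7,12) + gcd(82,10) + gcd(8,13) + gcd(28,31) = 1+4+1+2+1+1 = 10.
Pick's theorem gives I = A − B/2 + 1 = 2083 − 10/2 + 1 = 2079.

2079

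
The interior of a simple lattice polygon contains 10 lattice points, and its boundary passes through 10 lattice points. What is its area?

Pick's theorem states A = I + B/2 − 1, so A = 10 + 10/2 − 1 = 14.

14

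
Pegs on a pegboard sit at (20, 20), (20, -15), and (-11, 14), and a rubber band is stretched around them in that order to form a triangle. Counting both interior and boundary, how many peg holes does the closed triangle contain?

Using the shoelace formula, 2A = |(20·(-15) − 20·20) + (20·14 − (-11)·(-15)) + ((-11)·20 − 20·14)| = 1085, so the area is 1085/2.
The number of boundary lattice points is Σ gcd(|Δx|,|Δy|) = gcd(0,35) + gcd(31,29) + gcd(31,6) = 35+1+1 = 37.
Pick's theorem gives I = A − B/2 + 1 = 1085/2 − 37/2 + 1 = 525, so the closed region contains I + B = 525 + 37 = 562 lattice points.

562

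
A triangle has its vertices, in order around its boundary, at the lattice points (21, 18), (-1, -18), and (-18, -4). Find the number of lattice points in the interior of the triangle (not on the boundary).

459

Using the shoelace formula, 2A = |(21·(-18) − (-1)·18) + ((-1)·(-4) − (-18)·(-18)) + ((-18)·18 − 21·(-4))| = 920, so the area is 460.
The number of boundary lattice points is Σ gcd(|Δx|,|Δy|) = gcd(22,36) + gcd(17,14) + gcd(39,22) = 2+1+1 = 4.
By Pick's theorem A = I + B/2 − 1, so I = 460 − 4/2 + 1 = 459.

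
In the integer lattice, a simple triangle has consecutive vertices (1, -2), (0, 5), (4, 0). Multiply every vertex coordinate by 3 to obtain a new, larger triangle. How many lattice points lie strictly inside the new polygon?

By the shoelace formula, twice the signed area is |[1·5 − 0·(-2)] + [0·0 − 4·5] + [4·(-2) − 1·0]| = 23, so the area is 11.5.
Along each edge there are gcd(|Δx|,|Δy|)+1 lattice points, so counting each shared vertex once the boundary has gcd(1,7) + gcd(4,5) + gcd(3,2) = 1+1+1 = 3.
Scaling by 3 multiplies the area by 3² = 9 (so the new area is 103.5) and multiplies the boundary lattice-point count by 3, giving 9.
By Pick's theorem, the interior count of the dilated polygon is 103.5 − 9/2 + 1 = 100.

100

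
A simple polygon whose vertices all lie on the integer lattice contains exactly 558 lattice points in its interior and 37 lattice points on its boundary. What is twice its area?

1151

Pick's theorem states A = I + B/2 − 1, so A = 558 + 37/2 − 1 = 1151/2.
Hence 2A = 1151.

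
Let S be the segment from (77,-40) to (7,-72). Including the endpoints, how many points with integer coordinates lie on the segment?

3

The number of lattice points on a segment between lattice points is gcd(|Δx|,|Δy|) + 1 = gcd(70,32) + 1 = 2 + 1 = 3.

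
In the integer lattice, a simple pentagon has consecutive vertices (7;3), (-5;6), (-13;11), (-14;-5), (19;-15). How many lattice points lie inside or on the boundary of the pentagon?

390

Using the shoelace formula, 2A = |[7·6 − (-5)·3] + [(-5)·11 − (-13)·6] + [(-13)·(-5) − (-14)·11] + [(-14)·(-15) − 19·(-5)] + [19·3 − 7·(-15)]| = 766, so the area is 383.
Along each edge there are gcd(|Δx|,|Δy|)+1 lattice points, so counting each shared vertex once the boundary has gcd(12,3) + gcd(8,5) + gcd(1,16) + gcd(33,10) + gcd(12,18) = 3+1+1+1+6 = 12.
Pick's theorem gives I = A − B/2 + 1 = 383 − 12/2 + 1 = 378, so the closed region contains I + B = 378 + 12 = 390 lattice points.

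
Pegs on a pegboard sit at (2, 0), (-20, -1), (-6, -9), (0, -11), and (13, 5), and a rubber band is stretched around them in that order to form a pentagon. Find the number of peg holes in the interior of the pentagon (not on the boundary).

Using the shoelace formula, 2A = |[2·(-1) − (-20)·0] + [(-20)·(-9) − (-6)·(-1)] + [(-6)·(-11) − 0·(-9)] + [0·5 − 13·(-11)] + [13·0 − 2·5]| = 371, so the area is 185.5.
Along each edge there are gcd(|Δx|,|Δy|)+1 lattice points, so counting each shared vertex once the boundary has gcd(22,1) + gcd(14,8) + gcd(6,2) + gcd(13,16) + gcd(11,5) = 1+2+2+1+1 = 7.
Pick's theorem gives I = A − B/2 + 1 = 185.5 − 7/2 + 1 = 183.

183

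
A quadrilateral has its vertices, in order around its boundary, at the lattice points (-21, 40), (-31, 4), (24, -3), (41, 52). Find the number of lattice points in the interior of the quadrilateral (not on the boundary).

The shoelace formula gives twice the area as |[(-21)·4 − (-31)·40] + [(-31)·(-3) − 24·4] + [24·52 − 41·(-3)] + [41·40 − (-21)·52]| = 5256, so the area is 2628.
Summing gcd(|Δx|,|Δy|) over the edges gives the boundary count: gcd(10,36) + gcd(55,7) + gcd(17,55) + gcd(62,12) = 2+1+1+2 = 6.
By Pick's theorem A = I + B/2 − 1, so I = 2628 − 6/2 + 1 = 2626.

2626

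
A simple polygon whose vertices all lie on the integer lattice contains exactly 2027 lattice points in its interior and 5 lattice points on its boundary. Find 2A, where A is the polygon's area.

4057

By Pick's theorem, A = I + B/2 − 1 = 2027 + 5/2 − 1 = 4057/2.
Hence 2A = 4057.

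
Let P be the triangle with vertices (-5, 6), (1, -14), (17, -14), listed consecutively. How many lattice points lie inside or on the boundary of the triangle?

The shoelace formula gives twice the area as |((-5)·(-14) − 1·6) + (1·(-14) − 17·(-14)) + (17·6 − (-5)·(-14))| = 320, so the area is 160.
The number of boundary lattice points is Σ gcd(|Δx|,|Δy|) = gcd(6,20) + gcd(16,0) + gcd(22,20) = 2+16+2 = 20.
Pick's theorem gives I = A − B/2 + 1 = 160 − 20/2 + 1 = 151, so the closed region contains I + B = 151 + 20 = 171 lattice points.

171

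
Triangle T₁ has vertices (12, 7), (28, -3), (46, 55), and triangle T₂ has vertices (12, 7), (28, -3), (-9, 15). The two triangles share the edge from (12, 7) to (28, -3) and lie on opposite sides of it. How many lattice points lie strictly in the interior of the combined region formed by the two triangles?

The union is the simple quadrilateral with vertices (12, 7), (46, 55), (28, -3), (-9, 15) in order.
Using the shoelace formula, 2A = |(12·55 − 46·7) + (46·(-3) − 28·55) + (28·15 − (-9)·(-3)) + ((-9)·7 − 12·15)| = 1190, so the area is 595.
The number of boundary lattice points is Σ gcd(|Δx|,|Δy|) = gcd(34,48) + gcd(18,58) + gcd(37,18) + gcd(21,8) = 2+2+1+1 = 6.
By Pick's theorem I = A − B/2 + 1 = 595 − 6/2 + 1 = 593.

593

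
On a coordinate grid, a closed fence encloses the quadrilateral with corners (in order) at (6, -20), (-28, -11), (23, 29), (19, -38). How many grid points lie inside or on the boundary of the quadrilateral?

The shoelace formula gives twice the area as |[6·(-11) − (-28)·(-20)] + [(-28)·29 − 23·(-11)] + [23·(-38) − 19·29] + [19·(-20) − 6·(-38)]| = 2762, so the area is 1381.
The number of boundary lattice points is Σ gcd(|Δx|,|Δy|) = gcd(34,9) + gcd(51,40) + gcd(4,67) + gcd(13,18) = 1+1+1+1 = 4.
Pick's theorem gives I = A − B/2 + 1 = 1381 − 4/2 + 1 = 1380, so the closed region contains I + B = 1380 + 4 = 1384 lattice points.

1384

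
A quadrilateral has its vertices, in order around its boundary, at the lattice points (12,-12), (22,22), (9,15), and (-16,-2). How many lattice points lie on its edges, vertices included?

Summing gcd(|Δx|,|Δy|) over the edges gives the boundary count: gcd(10,34) + gcd(13,7) + gcd(25,17) + gcd(28,10) = 2+1+1+2 = 6.

6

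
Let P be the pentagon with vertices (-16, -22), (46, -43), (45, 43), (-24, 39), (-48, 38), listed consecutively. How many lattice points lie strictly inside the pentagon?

Using the shoelace formula, 2A = |((-16)·(-43) − 46·(-22)) + (46·43 − 45·(-43)) + (45·39 − (-24)·43) + ((-24)·38 − (-48)·39) + ((-48)·(-22) − (-16)·38)| = 11024, so the area is 5512.
The number of boundary lattice points is Σ gcd(|Δx|,|Δy|) = gcd(62,21) + gcd(1,86) + gcd(69,4) + gcd(24,1) + gcd(32,60) = 1+1+1+1+4 = 8.
Pick's theorem gives I = A − B/2 + 1 = 5512 − 8/2 + 1 = 5509.

5509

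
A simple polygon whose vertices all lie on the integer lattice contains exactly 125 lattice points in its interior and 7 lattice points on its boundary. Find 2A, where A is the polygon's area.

By Pick's theorem, A = I + B/2 − 1 = 125 + 7/2 − 1 = 255/2.
Hence 2A = 255.

255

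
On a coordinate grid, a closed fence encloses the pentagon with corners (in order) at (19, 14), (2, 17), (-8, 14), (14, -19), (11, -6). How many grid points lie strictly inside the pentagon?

396

By the shoelace formula, twice the signed area is |[19·17 − 2·14] + [2·14 − (-8)·17] + [(-8)·(-19) − 14·14] + [14·(-6) − 11·(-19)] + [11·14 − 19·(-6)]| = 808, so the area is 404.
Along each edge there are gcd(|Δx|,|Δy|)+1 lattice points, so counting each shared vertex once the boundary has gcd(17,3) + gcd(10,3) + gcd(22,33) + gcd(3,13) + gcd(8,20) = 1+1+11+1+4 = 18.
By Pick's theorem A = I + B/2 − 1, so I = 404 − 18/2 + 1 = 396.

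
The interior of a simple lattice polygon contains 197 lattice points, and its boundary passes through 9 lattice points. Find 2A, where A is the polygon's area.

By Pick's theorem, A = I + B/2 − 1 = 197 + 9/2 − 1 = 401/2.
Hence 2A = 401.

401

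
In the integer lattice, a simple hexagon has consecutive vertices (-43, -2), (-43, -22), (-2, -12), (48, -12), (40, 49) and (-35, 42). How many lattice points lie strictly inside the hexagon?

4980

By the shoelace formula, twice the signed area is |((-43)·(-22) − (-43)·(-2)) + ((-43)·(-12) − (-2)·(-22)) + ((-2)·(-12) − 48·(-12)) + (48·49 − 40·(-12)) + (40·42 − (-35)·49) + ((-35)·(-2) − (-43)·42)| = 10035, so the area is 10035/2.
Summing gcd(|Δx|,|Δy|) over the edges gives the boundary count: gcd(0,20) + gcd(41,10) + gcd(50,0) + gcd(8,61) + gcd(75,7) + gcd(8,44) = 20+1+50+1+1+4 = 77.
By Pick's theorem A = I + B/2 − 1, so I = 10035/2 − 77/2 + 1 = 4980.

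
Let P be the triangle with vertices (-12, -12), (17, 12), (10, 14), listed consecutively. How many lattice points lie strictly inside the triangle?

By the shoelace formula, twice the signed area is |((-12)·12 − 17·(-12)) + (17·14 − 10·12) + (10·(-12) − (-12)·14)| = 226, so the area is 113.
Summing gcd(|Δx|,|Δy|) over the edges gives the boundary count: gcd(29,24) + gcd(7,2) + gcd(22,26) = 1+1+2 = 4.
By Pick's theorem A = I + B/2 − 1, so I = 113 − 4/2 + 1 = 112.

112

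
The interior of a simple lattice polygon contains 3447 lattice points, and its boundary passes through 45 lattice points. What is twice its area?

6937

By Pick's theorem, A = I + B/2 − 1 = 3447 + 45/2 − 1 = 6937/2.
Hence 2A = 6937.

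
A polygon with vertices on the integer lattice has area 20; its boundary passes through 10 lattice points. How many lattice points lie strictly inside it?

Pick's theorem A = I + B/2 − 1 rearranges to I = A − B/2 + 1 = 20 − 10/2 + 1 = 16.

16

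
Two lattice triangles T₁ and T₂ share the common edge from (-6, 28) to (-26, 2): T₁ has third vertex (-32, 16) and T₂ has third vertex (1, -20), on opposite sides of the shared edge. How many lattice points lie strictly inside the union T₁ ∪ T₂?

787

The union is the simple quadrilateral with vertices (-6, 28), (-32, 16), (-26, 2), (1, -20) in order.
The shoelace formula gives twice the area as |((-6)·16 − (-32)·28) + ((-32)·2 − (-26)·16) + ((-26)·(-20) − 1·2) + (1·28 − (-6)·(-20))| = 1578, so the area is 789.
The number of boundary lattice points is Σ gcd(|Δx|,|Δy|) = gcd(26,12) + gcd(6,14) + gcd(27,22) + gcd(7,48) = 2+2+1+1 = 6.
By Pick's theorem I = A − B/2 + 1 = 789 − 6/2 + 1 = 787.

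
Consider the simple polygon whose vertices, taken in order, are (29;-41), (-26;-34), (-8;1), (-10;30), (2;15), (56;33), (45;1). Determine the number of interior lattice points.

Using the shoelace formula, 2A = |(29·(-34) − (-26)·(-41)) + ((-26)·1 − (-8)·(-34)) + ((-8)·30 − (-10)·1) + ((-10)·15 − 2·30) + (2·33 − 56·15) + (56·1 − 45·33) + (45·(-41) − 29·1)| = 6867, so the area is 3433.5.
Summing gcd(|Δx|,|Δy|) over the edges gives the boundary count: gcd(55,7) + gcd(18,35) + gcd(2,29) + gcd(12,15) + gcd(54,18) + gcd(11,32) + gcd(16,42) = 1+1+1+3+18+1+2 = 27.
By Pick's theorem A = I + B/2 − 1, so I = 3433.5 − 27/2 + 1 = 3421.

3421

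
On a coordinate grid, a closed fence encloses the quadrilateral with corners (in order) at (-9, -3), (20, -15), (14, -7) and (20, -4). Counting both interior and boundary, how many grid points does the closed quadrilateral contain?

The shoelace formula gives twice the area as |[(-9)·(-15) − 20·(-3)] + [20·(-7) − 14·(-15)] + [14·(-4) − 20·(-7)] + [20·(-3) − (-9)·(-4)]| = 253, so the area is 126.5.
Along each edge there are gcd(|Δx|,|Δy|)+1 lattice points, so counting each shared vertex once the boundary has gcd(29,12) + gcd(6,8) + gcd(6,3) + gcd(29,1) = 1+2+3+1 = 7.
Pick's theorem gives I = A − B/2 + 1 = 126.5 − 7/2 + 1 = 124, so the closed region contains I + B = 124 + 7 = 131 lattice points.

131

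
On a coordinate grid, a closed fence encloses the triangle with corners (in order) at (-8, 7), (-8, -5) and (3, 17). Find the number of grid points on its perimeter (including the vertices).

The number of boundary lattice points is Σ gcd(|Δx|,|Δy|) = gcd(0,12) + gcd(11,22) + gcd(11,10) = 12+11+1 = 24.

24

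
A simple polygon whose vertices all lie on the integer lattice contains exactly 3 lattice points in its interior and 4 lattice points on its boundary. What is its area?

4

Pick's theorem states A = I + B/2 − 1, so A = 3 + 4/2 − 1 = 4.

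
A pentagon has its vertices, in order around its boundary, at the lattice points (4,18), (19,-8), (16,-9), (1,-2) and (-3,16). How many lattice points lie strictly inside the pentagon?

By the shoelace formula, twice the signed area is |[4·(-8) − 19·18] + [19·(-9) − 16·(-8)] + [16·(-2) − 1·(-9)] + [1·16 − (-3)·(-2)] + [(-3)·18 − 4·16]| = 548, so the area is 274.
Summing gcd(|Δx|,|Δy|) over the edges gives the boundary count: gcd(15,26) + gcd(3,1) + gcd(15,7) + gcd(4,18) + gcd(7,2) = 1+1+1+2+1 = 6.
By Pick's theorem A = I + B/2 − 1, so I = 274 − 6/2 + 1 = 272.

272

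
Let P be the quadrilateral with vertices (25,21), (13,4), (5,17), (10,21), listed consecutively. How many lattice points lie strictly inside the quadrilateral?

168

By the shoelace formula, twice the signed area is |[25·4 − 13·21] + [13·17 − 5·4] + [5·21 − 10·17] + [10·21 − 25·21]| = 352, so the area is 176.
Along each edge there are gcd(|Δx|,|Δy|)+1 lattice points, so counting each shared vertex once the boundary has gcd(12,17) + gcd(8,13) + gcd(5,4) + gcd(15,0) = 1+1+1+15 = 18.
Pick's theorem gives I = A − B/2 + 1 = 176 − 18/2 + 1 = 168.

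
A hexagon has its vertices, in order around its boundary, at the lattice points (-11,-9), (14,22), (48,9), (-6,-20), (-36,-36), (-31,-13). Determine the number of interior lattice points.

By the shoelace formula, twice the signed area is |[(-11)·22 − 14·(-9)] + [14·9 − 48·22] + [48·(-20) − (-6)·9] + [(-6)·(-36) − (-36)·(-20)] + [(-36)·(-13) − (-31)·(-36)] + [(-31)·(-9) − (-11)·(-13)]| = 2968, so the area is 1484.
The number of boundary lattice points is Σ gcd(|Δx|,|Δy|) = gcd(25,31) + gcd(34,13) + gcd(54,29) + gcd(30,16) + gcd(5,23) + gcd(20,4) = 1+1+1+2+1+4 = 10.
Pick's theorem gives I = A − B/2 + 1 = 1484 − 10/2 + 1 = 1480.

1480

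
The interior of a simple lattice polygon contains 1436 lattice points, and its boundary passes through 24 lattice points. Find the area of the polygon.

1447

By Pick's theorem, A = I + B/2 − 1 = 1436 + 24/2 − 1 = 1447.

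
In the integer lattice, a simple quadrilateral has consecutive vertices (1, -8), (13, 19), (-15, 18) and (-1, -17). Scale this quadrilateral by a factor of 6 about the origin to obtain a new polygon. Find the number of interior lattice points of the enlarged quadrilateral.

16885

Using the shoelace formula, 2A = |[1·19 − 13·(-8)] + [13·18 − (-15)·19] + [(-15)·(-17) − (-1)·18] + [(-1)·(-8) − 1·(-17)]| = 940, so the area is 470.
Along each edge there are gcd(|Δx|,|Δy|)+1 lattice points, so counting each shared vertex once the boundary has gcd(12,27) + gcd(28,1) + gcd(14,35) + gcd(2,9) = 3+1+7+1 = 12.
Scaling by 6 multiplies the area by 6² = 36 (so the new area is 16920) and multiplies the boundary lattice-point count by 6, giving 72.
By Pick's theorem, the interior count of the dilated polygon is 16920 − 72/2 + 1 = 16885.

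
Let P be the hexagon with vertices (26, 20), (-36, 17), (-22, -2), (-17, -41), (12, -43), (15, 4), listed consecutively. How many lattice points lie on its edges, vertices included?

6

Summing gcd(|Δx|,|Δy|) over the edges gives the boundary count: gcd(62,3) + gcd(14,19) + gcd(5,39) + gcd(29,2) + gcd(3,47) + gcd(11,16) = 1+1+1+1+1+1 = 6.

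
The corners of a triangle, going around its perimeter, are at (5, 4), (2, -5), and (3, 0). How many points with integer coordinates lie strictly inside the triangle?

1

Using the shoelace formula, 2A = |[5·(-5) − 2·4] + [2·0 − 3·(-5)] + [3·4 − 5·0]| = 6, so the area is 3.
Along each edge there are gcd(|Δx|,|Δy|)+1 lattice points, so counting each shared vertex once the boundary has gcd(3,9) + gcd(1,5) + gcd(2,4) = 3+1+2 = 6.
By Pick's theorem A = I + B/2 − 1, so I = 3 − 6/2 + 1 = 1.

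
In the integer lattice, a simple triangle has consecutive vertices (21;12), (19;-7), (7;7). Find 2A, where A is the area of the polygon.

Using the shoelace formula, 2A = |(21·(-7) − 19·12) + (19·7 − 7·(-7)) + (7·12 − 21·7)| = 256, so the area is 128.

256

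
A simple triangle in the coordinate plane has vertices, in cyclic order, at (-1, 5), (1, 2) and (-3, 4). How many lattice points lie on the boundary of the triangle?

4

The number of boundary lattice points is Σ gcd(|Δx|,|Δy|) = gcd(2,3) + gcd(4,2) + gcd(2,1) = 1+2+1 = 4.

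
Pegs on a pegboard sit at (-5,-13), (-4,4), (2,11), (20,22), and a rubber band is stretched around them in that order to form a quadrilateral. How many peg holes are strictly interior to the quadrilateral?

By the shoelace formula, twice the signed area is |[(-5)·4 − (-4)·(-13)] + [(-4)·11 − 2·4] + [2·22 − 20·11] + [20·(-13) − (-5)·22]| = 450, so the area is 225.
Summing gcd(|Δx|,|Δy|) over the edges gives the boundary count: gcd(1,17) + gcd(6,7) + gcd(18,11) + gcd(25,35) = 1+1+1+5 = 8.
Pick's theorem gives I = A − B/2 + 1 = 225 − 8/2 + 1 = 222.

222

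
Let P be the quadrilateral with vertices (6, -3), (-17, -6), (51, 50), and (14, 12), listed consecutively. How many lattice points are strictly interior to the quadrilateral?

414

Using the shoelace formula, 2A = |(6·(-6) − (-17)·(-3)) + ((-17)·50 − 51·(-6)) + (51·12 − 14·50) + (14·(-3) − 6·12)| = 833, so the area is 833/2.
The number of boundary lattice points is Σ gcd(|Δx|,|Δy|) = gcd(23,3) + gcd(68,56) + gcd(37,38) + gcd(8,15) = 1+4+1+1 = 7.
By Pick's theorem A = I + B/2 − 1, so I = 833/2 − 7/2 + 1 = 414.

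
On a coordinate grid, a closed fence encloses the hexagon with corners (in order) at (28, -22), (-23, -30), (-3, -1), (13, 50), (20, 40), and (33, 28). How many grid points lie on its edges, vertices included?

10

Summing gcd(|Δx|,|Δy|) over the edges gives the boundary count: gcd(51,8) + gcd(20,29) + gcd(16,51) + gcd(7,10) + gcd(13,12) + gcd(5,50) = 1+1+1+1+1+5 = 10.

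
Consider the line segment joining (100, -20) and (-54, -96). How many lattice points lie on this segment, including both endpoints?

The number of lattice points on a segment between lattice points is gcd(|Δx|,|Δy|) + 1 = gcd(154,76) + 1 = 2 + 1 = 3.

3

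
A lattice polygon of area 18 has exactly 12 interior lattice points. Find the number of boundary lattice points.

Pick's theorem gives A = I + B/2 − 1, so B = 2(A − I + 1) = 2(18 − 12 + 1) = 14.

14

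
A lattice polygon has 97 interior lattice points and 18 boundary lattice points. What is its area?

By Pick's theorem, A = I + B/2 − 1 = 97 + 18/2 − 1 = 105.

105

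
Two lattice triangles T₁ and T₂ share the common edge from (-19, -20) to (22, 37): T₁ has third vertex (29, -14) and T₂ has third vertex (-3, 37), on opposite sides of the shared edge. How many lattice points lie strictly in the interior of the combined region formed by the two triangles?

1942

The union is the simple quadrilateral with vertices (-19, -20), (29, -14), (22, 37), (-3, 37) in order.
The shoelace formula gives twice the area as |[(-19)·(-14) − 29·(-20)] + [29·37 − 22·(-14)] + [22·37 − (-3)·37] + [(-3)·(-20) − (-19)·37]| = 3915, so the area is 3915/2.
Summing gcd(|Δx|,|Δy|) over the edges gives the boundary count: gcd(48,6) + gcd(7,51) + gcd(25,0) + gcd(16,57) = 6+1+25+1 = 33.
By Pick's theorem I = A − B/2 + 1 = 3915/2 − 33/2 + 1 = 1942.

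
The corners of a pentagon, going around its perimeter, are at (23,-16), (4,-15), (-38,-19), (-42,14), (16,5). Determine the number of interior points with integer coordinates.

1526

By the shoelace formula, twice the signed area is |(23·(-15) − 4·(-16)) + (4·(-19) − (-38)·(-15)) + ((-38)·14 − (-42)·(-19)) + ((-42)·5 − 16·14) + (16·(-16) − 23·5)| = 3062, so the area is 1531.
The number of boundary lattice points is Σ gcd(|Δx|,|Δy|) = gcd(19,1) + gcd(42,4) + gcd(4,33) + gcd(58,9) + gcd(7,21) = 1+2+1+1+7 = 12.
By Pick's theorem A = I + B/2 − 1, so I = 1531 − 12/2 + 1 = 1526.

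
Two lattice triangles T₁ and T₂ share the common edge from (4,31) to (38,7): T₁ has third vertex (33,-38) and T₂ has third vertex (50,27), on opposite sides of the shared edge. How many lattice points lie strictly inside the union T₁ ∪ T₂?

The union is the simple quadrilateral with vertices (4,31), (33,-38), (38,7), (50,27) in order.
By the shoelace formula, twice the signed area is |[4·(-38) − 33·31] + [33·7 − 38·(-38)] + [38·27 − 50·7] + [50·31 − 4·27]| = 2618, so the area is 1309.
The number of boundary lattice points is Σ gcd(|Δx|,|Δy|) = gcd(29,69) + gcd(5,45) + gcd(12,20) + gcd(46,4) = 1+5+4+2 = 12.
By Pick's theorem I = A − B/2 + 1 = 1309 − 12/2 + 1 = 1304.

1304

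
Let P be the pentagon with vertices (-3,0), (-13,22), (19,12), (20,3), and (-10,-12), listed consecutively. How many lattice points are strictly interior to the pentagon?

By the shoelace formula, twice the signed area is |((-3)·22 − (-13)·0) + ((-13)·12 − 19·22) + (19·3 − 20·12) + (20·(-12) − (-10)·3) + ((-10)·0 − (-3)·(-12))| = 1069, so the area is 534.5.
Along each edge there are gcd(|Δx|,|Δy|)+1 lattice points, so counting each shared vertex once the boundary has gcd(10,22) + gcd(32,10) + gcd(1,9) + gcd(30,15) + gcd(7,12) = 2+2+1+15+1 = 21.
By Pick's theorem A = I + B/2 − 1, so I = 534.5 − 21/2 + 1 = 525.

525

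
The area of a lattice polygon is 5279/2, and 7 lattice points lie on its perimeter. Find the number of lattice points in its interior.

Pick's theorem A = I + B/2 − 1 rearranges to I = A − B/2 + 1 = 5279/2 − 7/2 + 1 = 2637.

2637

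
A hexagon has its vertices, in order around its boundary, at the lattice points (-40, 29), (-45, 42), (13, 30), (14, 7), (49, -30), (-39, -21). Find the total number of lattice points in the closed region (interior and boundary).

Using the shoelace formula, 2A = |((-40)·42 − (-45)·29) + ((-45)·30 − 13·42) + (13·7 − 14·30) + (14·(-30) − 49·7) + (49·(-21) − (-39)·(-30)) + ((-39)·29 − (-40)·(-21))| = 7533, so the area is 7533/2.
The number of boundary lattice points is Σ gcd(|Δx|,|Δy|) = gcd(5,13) + gcd(58,12) + gcd(1,23) + gcd(35,37) + gcd(88,9) + gcd(1,50) = 1+2+1+1+1+1 = 7.
Pick's theorem gives I = A − B/2 + 1 = 7533/2 − 7/2 + 1 = 3764, so the closed region contains I + B = 3764 + 7 = 3771 lattice points.

3771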